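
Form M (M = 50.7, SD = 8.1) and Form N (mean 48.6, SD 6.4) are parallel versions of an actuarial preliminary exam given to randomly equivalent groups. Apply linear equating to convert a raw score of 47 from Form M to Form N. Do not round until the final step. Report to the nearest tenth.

Linear equating: y = (SD_Y/SD_X)(x − M_X) + M_Y
y = (6.4/8.1)(47 − 50.7) + 48.6
y = 0.790123 × -3.7 + 48.6 = -2.9235 + 48.6 = 45.7

45.7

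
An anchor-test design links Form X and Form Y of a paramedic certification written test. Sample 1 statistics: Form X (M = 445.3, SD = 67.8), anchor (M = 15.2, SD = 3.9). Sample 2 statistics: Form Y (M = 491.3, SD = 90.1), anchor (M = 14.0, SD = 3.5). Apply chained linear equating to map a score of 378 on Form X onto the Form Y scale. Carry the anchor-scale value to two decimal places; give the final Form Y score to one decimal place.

422.6

Form X → anchor (Sample 1): v = (3.9/67.8)(378 − 445.3) + 15.2 = 11.33
anchor → Form Y (Sample 2): y = (90.1/3.5)(11.33 − 14.0) + 491.3 = 422.6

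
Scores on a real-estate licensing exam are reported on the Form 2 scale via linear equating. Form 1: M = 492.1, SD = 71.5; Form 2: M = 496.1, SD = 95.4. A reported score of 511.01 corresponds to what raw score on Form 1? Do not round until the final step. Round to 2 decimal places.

503.27

Invert y = (SD_Y/SD_X)(x − M_X) + M_Y:
x = (SD_X/SD_Y)(y − M_Y) + M_X = (71.5/95.4)(511.01 − 496.1) + 492.1
x = 0.749476 × 14.910 + 492.1 = 503.27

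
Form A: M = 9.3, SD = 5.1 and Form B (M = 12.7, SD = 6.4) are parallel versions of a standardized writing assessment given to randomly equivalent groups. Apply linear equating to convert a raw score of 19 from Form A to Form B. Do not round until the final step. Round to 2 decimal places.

24.87

Linear equating: y = (SD_Y/SD_X)(x − M_X) + M_Y
y = (6.4/5.1)(19 − 9.3) + 12.7
y = 1.254902 × 9.7 + 12.7 = 12.1725 + 12.7 = 24.87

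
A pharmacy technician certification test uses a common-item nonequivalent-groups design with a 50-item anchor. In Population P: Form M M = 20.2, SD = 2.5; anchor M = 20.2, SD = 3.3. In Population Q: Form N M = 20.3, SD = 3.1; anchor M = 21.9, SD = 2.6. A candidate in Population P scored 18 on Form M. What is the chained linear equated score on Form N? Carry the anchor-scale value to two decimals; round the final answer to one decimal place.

Form M → anchor (Population P): v = (3.3/2.5)(18 − 20.2) + 20.2 = 17.30
anchor → Form N (Population Q): y = (3.1/2.6)(17.30 − 21.9) + 20.3 = 14.8

14.8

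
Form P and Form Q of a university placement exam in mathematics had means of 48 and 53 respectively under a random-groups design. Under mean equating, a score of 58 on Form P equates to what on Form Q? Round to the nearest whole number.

63

Mean equating: y = x + (M_Y − M_X) = 58 + (53 − 48) = 63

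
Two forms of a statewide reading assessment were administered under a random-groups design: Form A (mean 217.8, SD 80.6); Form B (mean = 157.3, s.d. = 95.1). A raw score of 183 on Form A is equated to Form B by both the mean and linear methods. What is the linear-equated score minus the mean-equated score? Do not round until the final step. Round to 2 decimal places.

Mean-equated: 183 + (157.3 − 217.8) = 122.50
Linear-equated: (95.1/80.6)(183 − 217.8) + 157.3 = 116.239
Difference = 116.239 − 122.50 = -6.26

-6.26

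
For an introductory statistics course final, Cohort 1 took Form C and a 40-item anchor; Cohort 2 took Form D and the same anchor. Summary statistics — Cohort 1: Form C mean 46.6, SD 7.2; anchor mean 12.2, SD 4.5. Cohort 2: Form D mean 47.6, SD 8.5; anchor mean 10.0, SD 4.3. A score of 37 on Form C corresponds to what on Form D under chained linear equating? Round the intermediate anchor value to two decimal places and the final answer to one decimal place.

40.1

Form C → anchor (Cohort 1): v = (4.5/7.2)(37 − 46.6) + 12.2 = 6.20
anchor → Form D (Cohort 2): y = (8.5/4.3)(6.20 − 10.0) + 47.6 = 40.1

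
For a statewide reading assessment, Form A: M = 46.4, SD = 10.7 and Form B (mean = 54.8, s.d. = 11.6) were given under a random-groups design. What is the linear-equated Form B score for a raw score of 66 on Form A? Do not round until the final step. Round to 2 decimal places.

76.05

Linear equating: y = (SD_Y/SD_X)(x − M_X) + M_Y
y = (11.6/10.7)(66 − 46.4) + 54.8
y = 1.084112 × 19.6 + 54.8 = 21.2486 + 54.8 = 76.05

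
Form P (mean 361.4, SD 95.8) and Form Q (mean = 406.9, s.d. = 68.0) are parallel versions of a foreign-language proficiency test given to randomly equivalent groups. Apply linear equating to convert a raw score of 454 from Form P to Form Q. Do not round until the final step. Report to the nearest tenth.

Linear equating: y = (SD_Y/SD_X)(x − M_X) + M_Y
y = (68.0/95.8)(454 − 361.4) + 406.9
y = 0.709812 × 92.6 + 406.9 = 65.7286 + 406.9 = 472.6

472.6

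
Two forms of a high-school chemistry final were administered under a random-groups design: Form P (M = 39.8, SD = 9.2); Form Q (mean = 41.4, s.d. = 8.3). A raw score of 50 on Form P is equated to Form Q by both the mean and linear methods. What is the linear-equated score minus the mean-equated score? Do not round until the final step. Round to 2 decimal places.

-1.00

Mean-equated: 50 + (41.4 − 39.8) = 51.60
Linear-equated: (8.3/9.2)(50 − 39.8) + 41.4 = 50.602
Difference = 50.602 − 51.60 = -1.00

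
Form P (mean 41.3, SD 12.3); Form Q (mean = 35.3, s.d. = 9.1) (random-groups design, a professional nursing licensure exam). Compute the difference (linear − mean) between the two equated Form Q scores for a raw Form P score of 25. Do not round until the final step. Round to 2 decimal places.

4.24

Mean-equated: 25 + (35.3 − 41.3) = 19.00
Linear-equated: (9.1/12.3)(25 − 41.3) + 35.3 = 23.241
Difference = 23.241 − 19.00 = 4.24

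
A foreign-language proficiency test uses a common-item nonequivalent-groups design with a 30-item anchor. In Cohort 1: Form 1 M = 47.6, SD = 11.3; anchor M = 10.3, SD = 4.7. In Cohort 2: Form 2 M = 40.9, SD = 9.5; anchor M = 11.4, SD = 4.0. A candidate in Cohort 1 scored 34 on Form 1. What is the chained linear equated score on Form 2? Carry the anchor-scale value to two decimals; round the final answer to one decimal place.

Form 1 → anchor (Cohort 1): v = (4.7/11.3)(34 − 47.6) + 10.3 = 4.64
anchor → Form 2 (Cohort 2): y = (9.5/4.0)(4.64 − 11.4) + 40.9 = 24.8

24.8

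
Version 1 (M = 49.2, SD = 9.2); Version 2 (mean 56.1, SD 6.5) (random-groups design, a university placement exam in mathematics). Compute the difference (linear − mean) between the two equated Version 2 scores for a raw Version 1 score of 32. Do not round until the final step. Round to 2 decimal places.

Mean-equated: 32 + (56.1 − 49.2) = 38.90
Linear-equated: (6.5/9.2)(32 − 49.2) + 56.1 = 43.948
Difference = 43.948 − 38.90 = 5.05

5.05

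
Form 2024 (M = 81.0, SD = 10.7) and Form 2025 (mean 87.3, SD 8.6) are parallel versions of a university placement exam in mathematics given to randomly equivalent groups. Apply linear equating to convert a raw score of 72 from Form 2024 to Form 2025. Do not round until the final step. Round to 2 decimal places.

80.07

Linear equating: y = (SD_Y/SD_X)(x − M_X) + M_Y
y = (8.6/10.7)(72 − 81.0) + 87.3
y = 0.803738 × -9.0 + 87.3 = -7.2336 + 87.3 = 80.07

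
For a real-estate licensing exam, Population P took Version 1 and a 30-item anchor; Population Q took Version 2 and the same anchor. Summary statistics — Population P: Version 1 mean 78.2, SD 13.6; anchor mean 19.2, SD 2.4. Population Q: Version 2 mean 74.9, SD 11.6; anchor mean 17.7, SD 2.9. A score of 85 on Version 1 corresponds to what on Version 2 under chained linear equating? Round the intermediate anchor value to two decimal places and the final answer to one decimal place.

Version 1 → anchor (Population P): v = (2.4/13.6)(85 − 78.2) + 19.2 = 20.40
anchor → Version 2 (Population Q): y = (11.6/2.9)(20.40 − 17.7) + 74.9 = 85.7

85.7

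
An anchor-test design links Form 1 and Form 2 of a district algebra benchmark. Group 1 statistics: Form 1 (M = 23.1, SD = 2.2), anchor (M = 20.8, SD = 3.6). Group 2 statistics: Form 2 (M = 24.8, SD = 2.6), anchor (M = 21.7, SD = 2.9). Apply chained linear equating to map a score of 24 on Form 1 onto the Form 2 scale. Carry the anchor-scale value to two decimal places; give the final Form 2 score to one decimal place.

Form 1 → anchor (Group 1): v = (3.6/2.2)(24 − 23.1) + 20.8 = 22.27
anchor → Form 2 (Group 2): y = (2.6/2.9)(22.27 − 21.7) + 24.8 = 25.3

25.3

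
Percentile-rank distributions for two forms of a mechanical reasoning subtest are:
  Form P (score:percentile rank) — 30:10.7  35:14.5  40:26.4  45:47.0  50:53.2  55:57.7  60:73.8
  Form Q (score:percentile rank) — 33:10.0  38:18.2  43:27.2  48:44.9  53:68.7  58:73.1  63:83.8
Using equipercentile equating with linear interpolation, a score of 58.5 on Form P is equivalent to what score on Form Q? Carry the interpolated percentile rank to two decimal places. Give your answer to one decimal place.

53.3

PR of 58.5 on Form P: 57.7 + (58.5 − 55)/(60 − 55) × (73.8 − 57.7) = 68.97
On Form Q, PR 68.97 falls between score 53 (PR 68.7) and 58 (PR 73.1).
Interpolate: 53 + (68.97 − 68.7)/(73.1 − 68.7) × (58 − 53) = 53.3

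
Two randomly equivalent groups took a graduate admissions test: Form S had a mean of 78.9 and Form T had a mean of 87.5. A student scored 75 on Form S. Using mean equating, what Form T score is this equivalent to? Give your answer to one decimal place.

Mean equating: y = x + (M_Y − M_X) = 75 + (87.5 − 78.9) = 83.6

83.6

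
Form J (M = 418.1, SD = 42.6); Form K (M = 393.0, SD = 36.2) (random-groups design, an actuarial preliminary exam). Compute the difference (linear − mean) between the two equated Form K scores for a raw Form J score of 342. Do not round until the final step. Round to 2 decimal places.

11.43

Mean-equated: 342 + (393.0 − 418.1) = 316.90
Linear-equated: (36.2/42.6)(342 − 418.1) + 393.0 = 328.333
Difference = 328.333 − 316.90 = 11.43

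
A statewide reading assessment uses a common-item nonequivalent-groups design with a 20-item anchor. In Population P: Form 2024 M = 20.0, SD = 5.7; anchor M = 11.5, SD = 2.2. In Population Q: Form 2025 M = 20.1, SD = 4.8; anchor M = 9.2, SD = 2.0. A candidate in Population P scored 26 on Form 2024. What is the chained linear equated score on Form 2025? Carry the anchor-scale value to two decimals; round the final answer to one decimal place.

31.2

Form 2024 → anchor (Population P): v = (2.2/5.7)(26 − 20.0) + 11.5 = 13.82
anchor → Form 2025 (Population Q): y = (4.8/2.0)(13.82 − 9.2) + 20.1 = 31.2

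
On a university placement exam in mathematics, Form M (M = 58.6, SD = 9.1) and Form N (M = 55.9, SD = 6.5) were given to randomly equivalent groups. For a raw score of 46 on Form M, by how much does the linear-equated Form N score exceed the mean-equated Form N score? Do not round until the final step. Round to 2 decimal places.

3.60

Mean-equated: 46 + (55.9 − 58.6) = 43.30
Linear-equated: (6.5/9.1)(46 − 58.6) + 55.9 = 46.900
Difference = 46.900 − 43.30 = 3.60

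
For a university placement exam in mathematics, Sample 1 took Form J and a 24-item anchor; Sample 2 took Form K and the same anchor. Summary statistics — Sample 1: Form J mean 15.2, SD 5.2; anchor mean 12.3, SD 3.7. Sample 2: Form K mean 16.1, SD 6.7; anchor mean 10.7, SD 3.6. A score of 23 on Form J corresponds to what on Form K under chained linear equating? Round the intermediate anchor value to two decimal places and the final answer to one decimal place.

Form J → anchor (Sample 1): v = (3.7/5.2)(23 − 15.2) + 12.3 = 17.85
anchor → Form K (Sample 2): y = (6.7/3.6)(17.85 − 10.7) + 16.1 = 29.4

29.4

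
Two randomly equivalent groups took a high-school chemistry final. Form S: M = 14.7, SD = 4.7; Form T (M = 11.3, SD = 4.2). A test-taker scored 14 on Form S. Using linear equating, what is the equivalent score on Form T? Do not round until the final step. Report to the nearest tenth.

10.7

Linear equating: y = (SD_Y/SD_X)(x − M_X) + M_Y
y = (4.2/4.7)(14 − 14.7) + 11.3
y = 0.893617 × -0.7 + 11.3 = -0.6255 + 11.3 = 10.7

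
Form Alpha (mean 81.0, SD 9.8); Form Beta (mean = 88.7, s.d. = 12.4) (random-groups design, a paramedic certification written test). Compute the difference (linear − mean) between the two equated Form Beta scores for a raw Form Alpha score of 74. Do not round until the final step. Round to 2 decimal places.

-1.86

Mean-equated: 74 + (88.7 − 81.0) = 81.70
Linear-equated: (12.4/9.8)(74 − 81.0) + 88.7 = 79.843
Difference = 79.843 − 81.70 = -1.86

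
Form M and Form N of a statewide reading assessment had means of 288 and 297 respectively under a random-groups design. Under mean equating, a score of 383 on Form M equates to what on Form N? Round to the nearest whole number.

Mean equating: y = x + (M_Y − M_X) = 383 + (297 − 288) = 392

392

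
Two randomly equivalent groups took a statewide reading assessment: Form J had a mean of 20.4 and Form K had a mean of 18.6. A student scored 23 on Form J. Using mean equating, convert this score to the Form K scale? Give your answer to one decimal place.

21.2

Mean equating: y = x + (M_Y − M_X) = 23 + (18.6 − 20.4) = 21.2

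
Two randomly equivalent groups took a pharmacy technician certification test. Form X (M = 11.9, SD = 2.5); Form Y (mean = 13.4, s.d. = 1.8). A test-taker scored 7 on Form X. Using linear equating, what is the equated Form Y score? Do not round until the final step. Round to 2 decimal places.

Linear equating: y = (SD_Y/SD_X)(x − M_X) + M_Y
y = (1.8/2.5)(7 − 11.9) + 13.4
y = 0.720000 × -4.9 + 13.4 = -3.5280 + 13.4 = 9.87

9.87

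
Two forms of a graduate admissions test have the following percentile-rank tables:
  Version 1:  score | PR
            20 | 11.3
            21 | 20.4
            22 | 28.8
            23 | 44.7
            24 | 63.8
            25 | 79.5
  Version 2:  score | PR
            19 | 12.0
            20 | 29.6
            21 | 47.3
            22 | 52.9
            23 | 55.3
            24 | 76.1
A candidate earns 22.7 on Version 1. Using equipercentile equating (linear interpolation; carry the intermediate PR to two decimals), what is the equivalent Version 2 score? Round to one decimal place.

PR of 22.7 on Version 1: 28.8 + (22.7 − 22)/(23 − 22) × (44.7 − 28.8) = 39.93
On Version 2, PR 39.93 falls between score 20 (PR 29.6) and 21 (PR 47.3).
Interpolate: 20 + (39.93 − 29.6)/(47.3 − 29.6) × (21 − 20) = 20.6

20.6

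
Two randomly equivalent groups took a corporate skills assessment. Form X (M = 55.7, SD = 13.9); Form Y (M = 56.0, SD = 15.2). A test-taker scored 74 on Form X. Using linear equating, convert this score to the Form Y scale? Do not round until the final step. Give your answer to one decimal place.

76.0

Linear equating: y = (SD_Y/SD_X)(x − M_X) + M_Y
y = (15.2/13.9)(74 − 55.7) + 56.0
y = 1.093525 × 18.3 + 56.0 = 20.0115 + 56.0 = 76.0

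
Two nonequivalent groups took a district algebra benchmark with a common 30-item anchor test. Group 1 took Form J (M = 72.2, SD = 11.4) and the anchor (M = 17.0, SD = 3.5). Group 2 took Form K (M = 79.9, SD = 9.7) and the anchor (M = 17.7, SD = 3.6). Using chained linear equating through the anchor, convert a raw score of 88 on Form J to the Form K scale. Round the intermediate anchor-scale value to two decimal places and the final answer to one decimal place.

91.1

Form J → anchor (Group 1): v = (3.5/11.4)(88 − 72.2) + 17.0 = 21.85
anchor → Form K (Group 2): y = (9.7/3.6)(21.85 − 17.7) + 79.9 = 91.1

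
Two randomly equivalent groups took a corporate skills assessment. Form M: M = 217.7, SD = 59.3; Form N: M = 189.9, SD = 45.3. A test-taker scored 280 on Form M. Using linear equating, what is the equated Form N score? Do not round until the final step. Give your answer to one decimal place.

Linear equating: y = (SD_Y/SD_X)(x − M_X) + M_Y
y = (45.3/59.3)(280 − 217.7) + 189.9
y = 0.763912 × 62.3 + 189.9 = 47.5917 + 189.9 = 237.5

237.5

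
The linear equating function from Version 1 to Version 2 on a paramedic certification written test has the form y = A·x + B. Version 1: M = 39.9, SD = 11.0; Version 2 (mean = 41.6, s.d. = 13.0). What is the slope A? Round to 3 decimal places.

1.182

A = SD_Y / SD_X = 13.0 / 11.0 = 1.182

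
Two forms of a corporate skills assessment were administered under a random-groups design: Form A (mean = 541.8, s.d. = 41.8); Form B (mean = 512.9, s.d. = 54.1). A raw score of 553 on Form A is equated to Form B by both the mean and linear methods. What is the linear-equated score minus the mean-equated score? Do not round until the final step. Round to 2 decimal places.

3.30

Mean-equated: 553 + (512.9 − 541.8) = 524.10
Linear-equated: (54.1/41.8)(553 − 541.8) + 512.9 = 527.396
Difference = 527.396 − 524.10 = 3.30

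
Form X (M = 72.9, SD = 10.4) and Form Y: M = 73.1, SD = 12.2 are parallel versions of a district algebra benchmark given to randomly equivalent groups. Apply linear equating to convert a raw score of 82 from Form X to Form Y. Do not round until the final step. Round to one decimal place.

83.8

Linear equating: y = (SD_Y/SD_X)(x − M_X) + M_Y
y = (12.2/10.4)(82 − 72.9) + 73.1
y = 1.173077 × 9.1 + 73.1 = 10.6750 + 73.1 = 83.8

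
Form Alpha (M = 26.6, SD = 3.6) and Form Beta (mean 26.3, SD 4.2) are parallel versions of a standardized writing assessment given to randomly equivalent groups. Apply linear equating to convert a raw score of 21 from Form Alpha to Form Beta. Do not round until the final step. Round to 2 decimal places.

19.77

Linear equating: y = (SD_Y/SD_X)(x − M_X) + M_Y
y = (4.2/3.6)(21 − 26.6) + 26.3
y = 1.166667 × -5.6 + 26.3 = -6.5333 + 26.3 = 19.77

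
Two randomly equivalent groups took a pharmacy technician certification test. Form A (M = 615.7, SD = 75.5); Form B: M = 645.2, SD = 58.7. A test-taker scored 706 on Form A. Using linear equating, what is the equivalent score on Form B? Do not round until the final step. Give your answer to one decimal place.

Linear equating: y = (SD_Y/SD_X)(x − M_X) + M_Y
y = (58.7/75.5)(706 − 615.7) + 645.2
y = 0.777483 × 90.3 + 645.2 = 70.2068 + 645.2 = 715.4

715.4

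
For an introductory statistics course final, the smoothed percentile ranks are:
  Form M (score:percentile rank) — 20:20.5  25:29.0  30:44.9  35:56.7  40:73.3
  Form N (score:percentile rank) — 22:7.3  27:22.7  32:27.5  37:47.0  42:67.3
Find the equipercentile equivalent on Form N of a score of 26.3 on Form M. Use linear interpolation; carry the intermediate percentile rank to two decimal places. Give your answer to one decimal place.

PR of 26.3 on Form M: 29.0 + (26.3 − 25)/(30 − 25) × (44.9 − 29.0) = 33.13
On Form N, PR 33.13 falls between score 32 (PR 27.5) and 37 (PR 47.0).
Interpolate: 32 + (33.13 − 27.5)/(47.0 − 27.5) × (37 − 32) = 33.4

33.4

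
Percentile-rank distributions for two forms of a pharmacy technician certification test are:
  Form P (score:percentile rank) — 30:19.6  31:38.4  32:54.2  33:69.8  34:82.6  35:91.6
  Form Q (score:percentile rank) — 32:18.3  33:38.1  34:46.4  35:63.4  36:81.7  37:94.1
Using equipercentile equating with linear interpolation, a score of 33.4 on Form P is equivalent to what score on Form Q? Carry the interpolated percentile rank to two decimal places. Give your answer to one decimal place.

PR of 33.4 on Form P: 69.8 + (33.4 − 33)/(34 − 33) × (82.6 − 69.8) = 74.92
On Form Q, PR 74.92 falls between score 35 (PR 63.4) and 36 (PR 81.7).
Interpolate: 35 + (74.92 − 63.4)/(81.7 − 63.4) × (36 − 35) = 35.6

35.6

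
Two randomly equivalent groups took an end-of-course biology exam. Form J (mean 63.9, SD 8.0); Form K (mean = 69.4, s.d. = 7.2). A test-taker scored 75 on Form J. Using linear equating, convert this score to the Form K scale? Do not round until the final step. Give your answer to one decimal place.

79.4

Linear equating: y = (SD_Y/SD_X)(x − M_X) + M_Y
y = (7.2/8.0)(75 − 63.9) + 69.4
y = 0.900000 × 11.1 + 69.4 = 9.9900 + 69.4 = 79.4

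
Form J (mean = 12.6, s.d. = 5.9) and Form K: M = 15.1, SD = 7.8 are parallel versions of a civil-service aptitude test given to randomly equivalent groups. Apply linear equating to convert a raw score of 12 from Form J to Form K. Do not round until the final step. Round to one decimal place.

14.3

Linear equating: y = (SD_Y/SD_X)(x − M_X) + M_Y
y = (7.8/5.9)(12 − 12.6) + 15.1
y = 1.322034 × -0.6 + 15.1 = -0.7932 + 15.1 = 14.3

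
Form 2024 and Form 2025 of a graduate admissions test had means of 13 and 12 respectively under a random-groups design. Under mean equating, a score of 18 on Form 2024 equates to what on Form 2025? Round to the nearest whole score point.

17

Mean equating: y = x + (M_Y − M_X) = 18 + (12 − 13) = 17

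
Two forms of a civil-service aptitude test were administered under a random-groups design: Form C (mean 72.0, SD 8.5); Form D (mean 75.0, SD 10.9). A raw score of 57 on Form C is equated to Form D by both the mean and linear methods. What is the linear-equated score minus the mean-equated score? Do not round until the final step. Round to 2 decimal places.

Mean-equated: 57 + (75.0 − 72.0) = 60.00
Linear-equated: (10.9/8.5)(57 − 72.0) + 75.0 = 55.765
Difference = 55.765 − 60.00 = -4.24

-4.24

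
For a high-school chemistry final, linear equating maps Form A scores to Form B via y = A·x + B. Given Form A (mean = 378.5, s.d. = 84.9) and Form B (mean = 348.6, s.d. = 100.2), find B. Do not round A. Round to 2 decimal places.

A = SD_Y / SD_X = 100.2 / 84.9 = 1.180212
B = M_Y − A·M_X = 348.6 − 1.180212 × 378.5 = -98.11

-98.11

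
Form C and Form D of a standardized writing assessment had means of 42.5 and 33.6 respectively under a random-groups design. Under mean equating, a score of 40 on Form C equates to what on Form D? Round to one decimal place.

Mean equating: y = x + (M_Y − M_X) = 40 + (33.6 − 42.5) = 31.1

31.1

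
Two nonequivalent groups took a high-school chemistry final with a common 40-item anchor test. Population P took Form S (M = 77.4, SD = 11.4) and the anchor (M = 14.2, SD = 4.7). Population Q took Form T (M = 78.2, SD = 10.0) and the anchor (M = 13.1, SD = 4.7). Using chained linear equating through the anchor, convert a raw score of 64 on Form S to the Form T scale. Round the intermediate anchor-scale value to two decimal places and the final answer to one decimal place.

68.8

Form S → anchor (Population P): v = (4.7/11.4)(64 − 77.4) + 14.2 = 8.68
anchor → Form T (Population Q): y = (10.0/4.7)(8.68 − 13.1) + 78.2 = 68.8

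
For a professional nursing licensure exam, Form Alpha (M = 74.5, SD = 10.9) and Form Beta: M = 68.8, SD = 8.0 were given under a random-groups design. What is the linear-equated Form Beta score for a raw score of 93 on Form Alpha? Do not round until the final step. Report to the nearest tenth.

Linear equating: y = (SD_Y/SD_X)(x − M_X) + M_Y
y = (8.0/10.9)(93 − 74.5) + 68.8
y = 0.733945 × 18.5 + 68.8 = 13.5780 + 68.8 = 82.4

82.4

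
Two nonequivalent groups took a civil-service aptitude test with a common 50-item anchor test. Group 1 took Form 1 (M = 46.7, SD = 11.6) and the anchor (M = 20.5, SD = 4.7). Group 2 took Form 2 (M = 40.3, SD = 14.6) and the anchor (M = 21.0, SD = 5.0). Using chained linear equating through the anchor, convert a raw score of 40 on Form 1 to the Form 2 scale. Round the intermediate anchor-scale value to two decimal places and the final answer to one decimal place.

30.9

Form 1 → anchor (Group 1): v = (4.7/11.6)(40 − 46.7) + 20.5 = 17.79
anchor → Form 2 (Group 2): y = (14.6/5.0)(17.79 − 21.0) + 40.3 = 30.9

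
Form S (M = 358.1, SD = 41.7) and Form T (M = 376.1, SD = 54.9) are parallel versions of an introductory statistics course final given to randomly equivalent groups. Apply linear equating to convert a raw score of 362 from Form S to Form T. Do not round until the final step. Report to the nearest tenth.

Linear equating: y = (SD_Y/SD_X)(x − M_X) + M_Y
y = (54.9/41.7)(362 − 358.1) + 376.1
y = 1.316547 × 3.9 + 376.1 = 5.1345 + 376.1 = 381.2

381.2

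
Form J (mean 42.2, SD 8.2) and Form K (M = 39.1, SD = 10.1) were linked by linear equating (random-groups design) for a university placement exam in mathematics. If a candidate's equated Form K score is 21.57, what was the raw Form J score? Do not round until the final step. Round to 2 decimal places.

27.97

Invert y = (SD_Y/SD_X)(x − M_X) + M_Y:
x = (SD_X/SD_Y)(y − M_Y) + M_X = (8.2/10.1)(21.57 − 39.1) + 42.2
x = 0.811881 × -17.530 + 42.2 = 27.97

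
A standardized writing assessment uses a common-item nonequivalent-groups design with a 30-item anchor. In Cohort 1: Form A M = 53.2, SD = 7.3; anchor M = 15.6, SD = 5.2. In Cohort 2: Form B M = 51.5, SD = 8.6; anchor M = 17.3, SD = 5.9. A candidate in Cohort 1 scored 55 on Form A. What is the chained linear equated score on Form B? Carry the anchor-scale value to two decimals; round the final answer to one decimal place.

50.9

Form A → anchor (Cohort 1): v = (5.2/7.3)(55 − 53.2) + 15.6 = 16.88
anchor → Form B (Cohort 2): y = (8.6/5.9)(16.88 − 17.3) + 51.5 = 50.9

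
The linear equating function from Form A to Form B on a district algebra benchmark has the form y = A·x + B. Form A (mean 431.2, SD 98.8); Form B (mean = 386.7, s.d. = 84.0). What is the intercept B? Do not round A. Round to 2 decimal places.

20.09

A = SD_Y / SD_X = 84.0 / 98.8 = 0.850202
B = M_Y − A·M_X = 386.7 − 0.850202 × 431.2 = 20.09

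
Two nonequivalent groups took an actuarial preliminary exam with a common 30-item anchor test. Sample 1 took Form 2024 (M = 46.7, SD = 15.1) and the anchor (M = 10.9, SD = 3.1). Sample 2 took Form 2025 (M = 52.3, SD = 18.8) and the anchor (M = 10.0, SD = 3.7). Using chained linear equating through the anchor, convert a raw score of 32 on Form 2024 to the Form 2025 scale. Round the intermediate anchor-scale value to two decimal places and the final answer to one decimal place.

Form 2024 → anchor (Sample 1): v = (3.1/15.1)(32 − 46.7) + 10.9 = 7.88
anchor → Form 2025 (Sample 2): y = (18.8/3.7)(7.88 − 10.0) + 52.3 = 41.5

41.5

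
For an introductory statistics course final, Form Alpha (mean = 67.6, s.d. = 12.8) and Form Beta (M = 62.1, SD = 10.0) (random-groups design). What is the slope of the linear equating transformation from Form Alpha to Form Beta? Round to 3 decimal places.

0.781

A = SD_Y / SD_X = 10.0 / 12.8 = 0.781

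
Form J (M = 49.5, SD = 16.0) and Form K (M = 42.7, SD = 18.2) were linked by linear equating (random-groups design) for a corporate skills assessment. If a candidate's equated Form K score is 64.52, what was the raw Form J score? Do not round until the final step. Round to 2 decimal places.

68.68

Invert y = (SD_Y/SD_X)(x − M_X) + M_Y:
x = (SD_X/SD_Y)(y − M_Y) + M_X = (16.0/18.2)(64.52 − 42.7) + 49.5
x = 0.879121 × 21.820 + 49.5 = 68.68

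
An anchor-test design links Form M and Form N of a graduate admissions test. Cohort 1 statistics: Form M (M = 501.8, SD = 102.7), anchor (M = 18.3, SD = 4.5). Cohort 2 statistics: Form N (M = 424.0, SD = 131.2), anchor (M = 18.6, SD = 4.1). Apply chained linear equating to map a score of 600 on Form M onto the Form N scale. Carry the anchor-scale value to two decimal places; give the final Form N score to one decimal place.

Form M → anchor (Cohort 1): v = (4.5/102.7)(600 − 501.8) + 18.3 = 22.60
anchor → Form N (Cohort 2): y = (131.2/4.1)(22.60 − 18.6) + 424.0 = 552.0

552.0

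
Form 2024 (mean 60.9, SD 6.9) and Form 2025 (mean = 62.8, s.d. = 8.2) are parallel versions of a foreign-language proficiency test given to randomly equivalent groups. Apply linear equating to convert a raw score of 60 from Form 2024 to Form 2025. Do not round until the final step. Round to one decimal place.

61.7

Linear equating: y = (SD_Y/SD_X)(x − M_X) + M_Y
y = (8.2/6.9)(60 − 60.9) + 62.8
y = 1.188406 × -0.9 + 62.8 = -1.0696 + 62.8 = 61.7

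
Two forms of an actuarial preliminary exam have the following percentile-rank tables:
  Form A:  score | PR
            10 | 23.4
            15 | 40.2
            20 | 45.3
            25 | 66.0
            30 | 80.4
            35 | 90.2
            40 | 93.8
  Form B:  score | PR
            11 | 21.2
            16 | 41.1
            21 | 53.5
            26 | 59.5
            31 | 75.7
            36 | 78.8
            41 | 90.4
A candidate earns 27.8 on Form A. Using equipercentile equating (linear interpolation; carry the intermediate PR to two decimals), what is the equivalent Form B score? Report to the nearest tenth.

PR of 27.8 on Form A: 66.0 + (27.8 − 25)/(30 − 25) × (80.4 − 66.0) = 74.06
On Form B, PR 74.06 falls between score 26 (PR 59.5) and 31 (PR 75.7).
Interpolate: 26 + (74.06 − 59.5)/(75.7 − 59.5) × (31 − 26) = 30.5

30.5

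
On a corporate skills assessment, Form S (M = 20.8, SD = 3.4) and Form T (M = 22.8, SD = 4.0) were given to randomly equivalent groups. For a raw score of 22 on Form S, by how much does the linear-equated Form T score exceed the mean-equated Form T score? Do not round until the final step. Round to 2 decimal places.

Mean-equated: 22 + (22.8 − 20.8) = 24.00
Linear-equated: (4.0/3.4)(22 − 20.8) + 22.8 = 24.212
Difference = 24.212 − 24.00 = 0.21

0.21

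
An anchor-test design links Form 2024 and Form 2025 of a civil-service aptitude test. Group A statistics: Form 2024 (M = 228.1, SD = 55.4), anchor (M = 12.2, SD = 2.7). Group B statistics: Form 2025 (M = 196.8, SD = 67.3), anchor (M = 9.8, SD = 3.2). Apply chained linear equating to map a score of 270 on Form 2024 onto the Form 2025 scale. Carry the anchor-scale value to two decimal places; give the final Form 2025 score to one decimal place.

290.2

Form 2024 → anchor (Group A): v = (2.7/55.4)(270 − 228.1) + 12.2 = 14.24
anchor → Form 2025 (Group B): y = (67.3/3.2)(14.24 − 9.8) + 196.8 = 290.2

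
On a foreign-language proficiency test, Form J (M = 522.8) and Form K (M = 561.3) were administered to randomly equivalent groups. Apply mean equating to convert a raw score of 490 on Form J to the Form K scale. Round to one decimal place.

528.5

Mean equating: y = x + (M_Y − M_X) = 490 + (561.3 − 522.8) = 528.5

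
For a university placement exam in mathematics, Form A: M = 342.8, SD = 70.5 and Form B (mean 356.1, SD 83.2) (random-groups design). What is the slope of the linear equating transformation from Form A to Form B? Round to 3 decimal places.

A = SD_Y / SD_X = 83.2 / 70.5 = 1.180

1.180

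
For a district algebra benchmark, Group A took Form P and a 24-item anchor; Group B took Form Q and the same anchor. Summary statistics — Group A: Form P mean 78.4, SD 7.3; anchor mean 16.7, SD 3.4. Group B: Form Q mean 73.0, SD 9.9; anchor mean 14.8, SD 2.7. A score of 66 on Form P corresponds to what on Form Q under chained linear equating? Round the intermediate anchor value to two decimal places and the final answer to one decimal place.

Form P → anchor (Group A): v = (3.4/7.3)(66 − 78.4) + 16.7 = 10.92
anchor → Form Q (Group B): y = (9.9/2.7)(10.92 − 14.8) + 73.0 = 58.8

58.8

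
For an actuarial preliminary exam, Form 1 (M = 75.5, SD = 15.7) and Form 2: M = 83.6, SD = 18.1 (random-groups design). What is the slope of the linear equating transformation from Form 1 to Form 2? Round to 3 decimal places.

1.153

A = SD_Y / SD_X = 18.1 / 15.7 = 1.153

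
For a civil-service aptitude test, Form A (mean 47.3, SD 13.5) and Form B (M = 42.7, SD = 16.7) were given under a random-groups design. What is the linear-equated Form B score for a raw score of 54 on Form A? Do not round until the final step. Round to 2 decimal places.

50.99

Linear equating: y = (SD_Y/SD_X)(x − M_X) + M_Y
y = (16.7/13.5)(54 − 47.3) + 42.7
y = 1.237037 × 6.7 + 42.7 = 8.2881 + 42.7 = 50.99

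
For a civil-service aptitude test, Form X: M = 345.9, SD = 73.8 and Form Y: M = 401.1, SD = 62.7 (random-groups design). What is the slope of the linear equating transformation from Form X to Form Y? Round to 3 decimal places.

A = SD_Y / SD_X = 62.7 / 73.8 = 0.850

0.850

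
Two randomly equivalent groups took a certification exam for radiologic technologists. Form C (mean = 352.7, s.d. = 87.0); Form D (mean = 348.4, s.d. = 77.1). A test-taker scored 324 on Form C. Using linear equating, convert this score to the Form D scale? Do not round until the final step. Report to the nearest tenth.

Linear equating: y = (SD_Y/SD_X)(x − M_X) + M_Y
y = (77.1/87.0)(324 − 352.7) + 348.4
y = 0.886207 × -28.7 + 348.4 = -25.4341 + 348.4 = 323.0

323.0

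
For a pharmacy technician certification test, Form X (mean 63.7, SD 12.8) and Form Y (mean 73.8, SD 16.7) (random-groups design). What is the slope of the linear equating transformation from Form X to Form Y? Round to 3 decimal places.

A = SD_Y / SD_X = 16.7 / 12.8 = 1.305

1.305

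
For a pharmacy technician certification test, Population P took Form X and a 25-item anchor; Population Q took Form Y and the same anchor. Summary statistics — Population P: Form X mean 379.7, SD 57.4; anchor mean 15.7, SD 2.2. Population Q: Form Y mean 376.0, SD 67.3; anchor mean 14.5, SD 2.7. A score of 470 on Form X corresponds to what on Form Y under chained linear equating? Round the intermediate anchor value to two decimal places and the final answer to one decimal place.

492.2

Form X → anchor (Population P): v = (2.2/57.4)(470 − 379.7) + 15.7 = 19.16
anchor → Form Y (Population Q): y = (67.3/2.7)(19.16 − 14.5) + 376.0 = 492.2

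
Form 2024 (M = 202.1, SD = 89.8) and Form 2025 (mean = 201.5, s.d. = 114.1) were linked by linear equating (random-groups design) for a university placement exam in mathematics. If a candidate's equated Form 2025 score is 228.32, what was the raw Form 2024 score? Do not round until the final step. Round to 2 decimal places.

223.21

Invert y = (SD_Y/SD_X)(x − M_X) + M_Y:
x = (SD_X/SD_Y)(y − M_Y) + M_X = (89.8/114.1)(228.32 − 201.5) + 202.1
x = 0.787029 × 26.820 + 202.1 = 223.21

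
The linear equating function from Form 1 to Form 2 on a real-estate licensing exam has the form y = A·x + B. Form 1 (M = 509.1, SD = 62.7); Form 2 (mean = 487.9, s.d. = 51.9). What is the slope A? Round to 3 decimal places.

A = SD_Y / SD_X = 51.9 / 62.7 = 0.828

0.828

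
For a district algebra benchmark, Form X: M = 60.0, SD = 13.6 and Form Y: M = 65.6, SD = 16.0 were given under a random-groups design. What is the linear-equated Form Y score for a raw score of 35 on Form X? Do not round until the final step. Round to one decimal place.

Linear equating: y = (SD_Y/SD_X)(x − M_X) + M_Y
y = (16.0/13.6)(35 − 60.0) + 65.6
y = 1.176471 × -25.0 + 65.6 = -29.4118 + 65.6 = 36.2

36.2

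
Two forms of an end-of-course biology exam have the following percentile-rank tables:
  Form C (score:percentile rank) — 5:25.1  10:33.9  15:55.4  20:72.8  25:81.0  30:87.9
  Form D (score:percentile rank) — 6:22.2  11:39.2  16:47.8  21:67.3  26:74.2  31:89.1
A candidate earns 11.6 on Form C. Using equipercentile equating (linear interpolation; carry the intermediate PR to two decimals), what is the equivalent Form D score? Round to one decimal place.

PR of 11.6 on Form C: 33.9 + (11.6 − 10)/(15 − 10) × (55.4 − 33.9) = 40.78
On Form D, PR 40.78 falls between score 11 (PR 39.2) and 16 (PR 47.8).
Interpolate: 11 + (40.78 − 39.2)/(47.8 − 39.2) × (16 − 11) = 11.9

11.9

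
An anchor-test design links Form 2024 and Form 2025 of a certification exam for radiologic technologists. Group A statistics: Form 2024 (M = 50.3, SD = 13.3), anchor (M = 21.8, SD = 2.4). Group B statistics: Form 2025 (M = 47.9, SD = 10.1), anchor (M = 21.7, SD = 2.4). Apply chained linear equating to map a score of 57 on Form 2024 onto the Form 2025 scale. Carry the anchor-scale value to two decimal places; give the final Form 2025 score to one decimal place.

53.4

Form 2024 → anchor (Group A): v = (2.4/13.3)(57 − 50.3) + 21.8 = 23.01
anchor → Form 2025 (Group B): y = (10.1/2.4)(23.01 − 21.7) + 47.9 = 53.4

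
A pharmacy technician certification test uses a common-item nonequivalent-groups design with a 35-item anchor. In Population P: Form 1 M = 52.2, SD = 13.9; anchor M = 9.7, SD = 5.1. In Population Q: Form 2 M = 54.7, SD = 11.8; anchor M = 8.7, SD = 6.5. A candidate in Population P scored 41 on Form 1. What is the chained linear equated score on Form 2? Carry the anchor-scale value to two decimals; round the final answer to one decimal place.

Form 1 → anchor (Population P): v = (5.1/13.9)(41 − 52.2) + 9.7 = 5.59
anchor → Form 2 (Population Q): y = (11.8/6.5)(5.59 − 8.7) + 54.7 = 49.1

49.1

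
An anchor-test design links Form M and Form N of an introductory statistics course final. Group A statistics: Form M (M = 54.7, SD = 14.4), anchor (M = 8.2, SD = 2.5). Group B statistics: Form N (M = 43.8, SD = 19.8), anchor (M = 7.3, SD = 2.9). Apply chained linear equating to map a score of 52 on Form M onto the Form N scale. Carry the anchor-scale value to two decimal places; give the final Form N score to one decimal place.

46.7

Form M → anchor (Group A): v = (2.5/14.4)(52 − 54.7) + 8.2 = 7.73
anchor → Form N (Group B): y = (19.8/2.9)(7.73 − 7.3) + 43.8 = 46.7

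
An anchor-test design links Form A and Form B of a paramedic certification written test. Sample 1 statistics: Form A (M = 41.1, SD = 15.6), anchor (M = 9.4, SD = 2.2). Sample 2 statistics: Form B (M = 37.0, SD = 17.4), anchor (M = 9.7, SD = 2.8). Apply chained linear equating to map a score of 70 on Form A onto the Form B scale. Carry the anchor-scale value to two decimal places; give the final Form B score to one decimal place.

Form A → anchor (Sample 1): v = (2.2/15.6)(70 − 41.1) + 9.4 = 13.48
anchor → Form B (Sample 2): y = (17.4/2.8)(13.48 − 9.7) + 37.0 = 60.5

60.5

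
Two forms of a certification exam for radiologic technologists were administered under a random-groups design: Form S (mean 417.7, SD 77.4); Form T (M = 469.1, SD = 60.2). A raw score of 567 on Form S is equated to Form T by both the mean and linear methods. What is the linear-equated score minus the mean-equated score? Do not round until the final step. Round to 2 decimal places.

-33.18

Mean-equated: 567 + (469.1 − 417.7) = 618.40
Linear-equated: (60.2/77.4)(567 − 417.7) + 469.1 = 585.222
Difference = 585.222 − 618.40 = -33.18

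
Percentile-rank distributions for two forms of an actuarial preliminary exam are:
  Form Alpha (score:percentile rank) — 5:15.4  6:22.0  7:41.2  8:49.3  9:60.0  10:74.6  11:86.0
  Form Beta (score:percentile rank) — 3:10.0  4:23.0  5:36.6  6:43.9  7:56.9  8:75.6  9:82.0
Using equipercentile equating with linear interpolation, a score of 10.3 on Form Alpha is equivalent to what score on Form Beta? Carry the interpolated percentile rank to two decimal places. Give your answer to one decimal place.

8.4

PR of 10.3 on Form Alpha: 74.6 + (10.3 − 10)/(11 − 10) × (86.0 − 74.6) = 78.02
On Form Beta, PR 78.02 falls between score 8 (PR 75.6) and 9 (PR 82.0).
Interpolate: 8 + (78.02 − 75.6)/(82.0 − 75.6) × (9 − 8) = 8.4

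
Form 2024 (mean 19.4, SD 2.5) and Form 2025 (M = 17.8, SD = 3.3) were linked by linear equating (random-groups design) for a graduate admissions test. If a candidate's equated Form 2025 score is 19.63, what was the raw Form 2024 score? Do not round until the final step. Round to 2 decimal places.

20.79

Invert y = (SD_Y/SD_X)(x − M_X) + M_Y:
x = (SD_X/SD_Y)(y − M_Y) + M_X = (2.5/3.3)(19.63 − 17.8) + 19.4
x = 0.757576 × 1.830 + 19.4 = 20.79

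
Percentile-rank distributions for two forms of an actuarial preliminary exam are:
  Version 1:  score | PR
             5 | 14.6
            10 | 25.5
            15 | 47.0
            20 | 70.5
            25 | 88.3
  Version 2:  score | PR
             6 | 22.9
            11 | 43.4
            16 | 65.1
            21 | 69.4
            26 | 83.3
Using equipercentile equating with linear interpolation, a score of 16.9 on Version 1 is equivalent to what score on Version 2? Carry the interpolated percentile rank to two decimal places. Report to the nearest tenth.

13.9

PR of 16.9 on Version 1: 47.0 + (16.9 − 15)/(20 − 15) × (70.5 − 47.0) = 55.93
On Version 2, PR 55.93 falls between score 11 (PR 43.4) and 16 (PR 65.1).
Interpolate: 11 + (55.93 − 43.4)/(65.1 − 43.4) × (16 − 11) = 13.9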